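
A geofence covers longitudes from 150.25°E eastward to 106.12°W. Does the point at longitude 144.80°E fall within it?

Band width going east from +150.25° to -106.12°: ((-106.12 − 150.25) mod 360) = 103.63°.
Offset of +144.80° east of the west edge: ((144.80 − 150.25) mod 360) = 354.55°.
354.55° > 103.63° ⇒ outside.

No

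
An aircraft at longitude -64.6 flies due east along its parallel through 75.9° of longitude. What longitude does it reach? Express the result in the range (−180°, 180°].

+11.3°

Start at -64.6°; shift +75.9° → +11.3°.
+11.3° already lies in (−180°, 180°].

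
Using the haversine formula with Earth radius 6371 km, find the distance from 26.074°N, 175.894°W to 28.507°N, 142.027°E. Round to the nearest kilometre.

4146 km

Δλ = 142.027 − -175.894 = 317.921°; wrapped into (−180°, 180°]: -42.079°.
Δφ = 28.507 − 26.074 = 2.433°.
a = sin²(Δφ/2) + cos φ₁ · cos φ₂ · sin²(Δλ/2) = 0.102186.
c = 2·atan2(√a, √(1−a)) = 0.65075 rad → d = 6371·c ≈ 4145.95 km.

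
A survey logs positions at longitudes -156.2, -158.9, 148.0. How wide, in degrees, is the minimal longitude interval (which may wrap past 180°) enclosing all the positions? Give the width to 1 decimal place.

Sort the longitudes: -158.9°, -156.2°, +148.0°.
Eastward gaps between consecutive values (wrapping around): 2.7°, 304.2°, 53.1°.
Largest gap = 304.2° ⇒ minimal covering band is its complement: 360° − 304.2° = 55.8°.
Band runs from +148.0° eastward to -156.2°, crossing the antimeridian.

55.8°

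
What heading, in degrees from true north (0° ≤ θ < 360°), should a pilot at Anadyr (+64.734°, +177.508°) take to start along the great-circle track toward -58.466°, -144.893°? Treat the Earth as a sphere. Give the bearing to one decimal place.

Δλ = -144.893 − 177.508 = -322.401°; wrapped into (−180°, 180°]: 37.599°.
θ = atan2( sin Δλ · cos φ₂ , cos φ₁ · sin φ₂ − sin φ₁ · cos φ₂ · cos Δλ )
  = atan2(0.31910, -0.73853) = 156.632° → normalised to [0°, 360°): 156.632°.

156.6°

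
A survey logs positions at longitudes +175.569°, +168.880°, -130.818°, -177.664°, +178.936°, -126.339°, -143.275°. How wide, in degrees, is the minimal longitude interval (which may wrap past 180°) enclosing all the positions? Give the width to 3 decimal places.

Sort the longitudes: -177.664°, -143.275°, -130.818°, -126.339°, +168.880°, +175.569°, +178.936°.
Eastward gaps between consecutive values (wrapping around): 34.389°, 12.457°, 4.479°, 295.219°, 6.689°, 3.367°, 3.400°.
Largest gap = 295.219° ⇒ minimal covering band is its complement: 360° − 295.219° = 64.781°.
Band runs from +168.880° eastward to -126.339°, crossing the antimeridian.

64.781°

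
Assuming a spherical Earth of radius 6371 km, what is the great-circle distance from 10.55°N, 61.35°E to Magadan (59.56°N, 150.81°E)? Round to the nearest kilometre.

8967 km

Δλ = 150.81 − 61.35 = 89.46°.
Δφ = 59.56 − 10.55 = 49.01°.
a = sin²(Δφ/2) + cos φ₁ · cos φ₂ · sin²(Δλ/2) = 0.418725.
c = 2·atan2(√a, √(1−a)) = 1.40752 rad → d = 6371·c ≈ 8967.32 km.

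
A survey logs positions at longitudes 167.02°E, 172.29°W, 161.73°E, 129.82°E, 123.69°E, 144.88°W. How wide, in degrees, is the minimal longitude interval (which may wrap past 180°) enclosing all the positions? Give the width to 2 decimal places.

Sort the longitudes: -172.29°, -144.88°, +123.69°, +129.82°, +161.73°, +167.02°.
Eastward gaps between consecutive values (wrapping around): 27.41°, 268.57°, 6.13°, 31.91°, 5.29°, 20.69°.
Largest gap = 268.57° ⇒ minimal covering band is its complement: 360° − 268.57° = 91.43°.
Band runs from +123.69° eastward to -144.88°, crossing the antimeridian.

91.43°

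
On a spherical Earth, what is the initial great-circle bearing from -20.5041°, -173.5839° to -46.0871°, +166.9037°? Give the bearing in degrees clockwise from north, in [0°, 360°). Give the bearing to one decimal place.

207.5°

Δλ = 166.9037 − -173.5839 = 340.4876°; wrapped into (−180°, 180°]: -19.5124°.
θ = atan2( sin Δλ · cos φ₂ , cos φ₁ · sin φ₂ − sin φ₁ · cos φ₂ · cos Δλ )
  = atan2(-0.23166, -0.44577) = -152.540° → normalised to [0°, 360°): 207.460°.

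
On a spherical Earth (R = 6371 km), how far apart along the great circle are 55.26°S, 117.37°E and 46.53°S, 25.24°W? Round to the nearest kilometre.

Δλ = -25.24 − 117.37 = -142.61°.
Δφ = -46.53 − -55.26 = 8.73°.
a = sin²(Δφ/2) + cos φ₁ · cos φ₂ · sin²(Δλ/2) = 0.357559.
c = 2·atan2(√a, √(1−a)) = 1.28191 rad → d = 6371·c ≈ 8167.07 km.

8167 km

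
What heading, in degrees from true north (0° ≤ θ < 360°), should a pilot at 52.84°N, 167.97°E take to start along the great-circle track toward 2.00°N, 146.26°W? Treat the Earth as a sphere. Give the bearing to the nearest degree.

Δλ = -146.26 − 167.97 = -314.23°; wrapped into (−180°, 180°]: 45.77°.
θ = atan2( sin Δλ · cos φ₂ , cos φ₁ · sin φ₂ − sin φ₁ · cos φ₂ · cos Δλ )
  = atan2(0.71611, -0.53449) = 126.737° → normalised to [0°, 360°): 126.737°.

127°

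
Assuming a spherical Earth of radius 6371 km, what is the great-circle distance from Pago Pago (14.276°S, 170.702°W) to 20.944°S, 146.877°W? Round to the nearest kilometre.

2628 km

Δλ = -146.877 − -170.702 = 23.825°.
Δφ = -20.944 − -14.276 = -6.668°.
a = sin²(Δφ/2) + cos φ₁ · cos φ₂ · sin²(Δλ/2) = 0.041946.
c = 2·atan2(√a, √(1−a)) = 0.41254 rad → d = 6371·c ≈ 2628.27 km.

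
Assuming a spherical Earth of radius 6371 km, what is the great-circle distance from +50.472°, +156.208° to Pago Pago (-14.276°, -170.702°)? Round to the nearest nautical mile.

Δλ = -170.702 − 156.208 = -326.910°; wrapped into (−180°, 180°]: 33.090°.
Δφ = -14.276 − 50.472 = -64.748°.
a = sin²(Δφ/2) + cos φ₁ · cos φ₂ · sin²(Δλ/2) = 0.336718.
c = 2·atan2(√a, √(1−a)) = 1.23813 rad → d = 6371·c ≈ 7888.13 km ≈ 4259.25 nmi.

4259 nmi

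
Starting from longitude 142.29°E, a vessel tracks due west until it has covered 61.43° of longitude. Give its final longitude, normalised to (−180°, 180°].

80.86°E

Start at +142.29°; shift −61.43° → +80.86°.
+80.86° already lies in (−180°, 180°].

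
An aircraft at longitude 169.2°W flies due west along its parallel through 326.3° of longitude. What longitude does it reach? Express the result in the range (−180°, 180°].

Start at -169.2°; shift −326.3° → -495.5°.
-495.5° lies outside (−180°, 180°]; add 360° → -135.5°.

135.5°W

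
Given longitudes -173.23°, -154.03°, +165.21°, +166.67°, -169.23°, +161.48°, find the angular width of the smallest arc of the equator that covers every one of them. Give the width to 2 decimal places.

44.49°

Sort the longitudes: -173.23°, -169.23°, -154.03°, +161.48°, +165.21°, +166.67°.
Eastward gaps between consecutive values (wrapping around): 4.00°, 15.20°, 315.51°, 3.73°, 1.46°, 20.10°.
Largest gap = 315.51° ⇒ minimal covering band is its complement: 360° − 315.51° = 44.49°.
Band runs from +161.48° eastward to -154.03°, crossing the antimeridian.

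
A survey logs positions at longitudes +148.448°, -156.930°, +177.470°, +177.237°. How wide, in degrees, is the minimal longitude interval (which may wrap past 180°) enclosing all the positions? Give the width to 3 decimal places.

Sort the longitudes: -156.930°, +148.448°, +177.237°, +177.470°.
Eastward gaps between consecutive values (wrapping around): 305.378°, 28.789°, 0.233°, 25.600°.
Largest gap = 305.378° ⇒ minimal covering band is its complement: 360° − 305.378° = 54.622°.
Band runs from +148.448° eastward to -156.930°, crossing the antimeridian.

54.622°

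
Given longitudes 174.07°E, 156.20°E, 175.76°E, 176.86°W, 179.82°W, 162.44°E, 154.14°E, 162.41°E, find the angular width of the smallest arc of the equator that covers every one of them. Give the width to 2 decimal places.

Sort the longitudes: -179.82°, -176.86°, +154.14°, +156.20°, +162.41°, +162.44°, +174.07°, +175.76°.
Eastward gaps between consecutive values (wrapping around): 2.96°, 331.00°, 2.06°, 6.21°, 0.03°, 11.63°, 1.69°, 4.42°.
Largest gap = 331.00° ⇒ minimal covering band is its complement: 360° − 331.00° = 29.00°.
Band runs from +154.14° eastward to -176.86°, crossing the antimeridian.

29.00°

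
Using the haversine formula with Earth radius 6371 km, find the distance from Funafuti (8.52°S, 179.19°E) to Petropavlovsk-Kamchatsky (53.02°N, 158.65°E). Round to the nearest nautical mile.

3841 nmi

Δλ = 158.65 − 179.19 = -20.54°.
Δφ = 53.02 − -8.52 = 61.54°.
a = sin²(Δφ/2) + cos φ₁ · cos φ₂ · sin²(Δλ/2) = 0.280637.
c = 2·atan2(√a, √(1−a)) = 1.11662 rad → d = 6371·c ≈ 7113.96 km ≈ 3841.23 nmi.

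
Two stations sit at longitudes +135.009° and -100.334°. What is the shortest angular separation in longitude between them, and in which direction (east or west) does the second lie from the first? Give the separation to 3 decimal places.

Raw difference: -100.334 − 135.009 = -235.343°.
Normalise into (−180°, 180°]: -235.343° + 360° = 124.657°.
Positive ⇒ the second point lies to the east; separation 124.657°.

124.657° east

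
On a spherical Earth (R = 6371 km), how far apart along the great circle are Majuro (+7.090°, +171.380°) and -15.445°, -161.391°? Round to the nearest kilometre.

Δλ = -161.391 − 171.380 = -332.771°; wrapped into (−180°, 180°]: 27.229°.
Δφ = -15.445 − 7.090 = -22.535°.
a = sin²(Δφ/2) + cos φ₁ · cos φ₂ · sin²(Δλ/2) = 0.091175.
c = 2·atan2(√a, √(1−a)) = 0.61348 rad → d = 6371·c ≈ 3908.48 km.

3908 km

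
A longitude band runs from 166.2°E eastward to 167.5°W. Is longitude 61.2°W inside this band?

Band width going east from +166.2° to -167.5°: ((-167.5 − 166.2) mod 360) = 26.3°.
Offset of -61.2° east of the west edge: ((-61.2 − 166.2) mod 360) = 132.6°.
132.6° > 26.3° ⇒ outside.

No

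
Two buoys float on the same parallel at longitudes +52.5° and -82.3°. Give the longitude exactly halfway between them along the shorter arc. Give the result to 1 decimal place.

-14.9°

Signed shortest Δλ from +52.5° to -82.3° is -134.8°.
Midpoint longitude = +52.5° + (-134.8°)/2 = +52.5° − 67.4° = -14.9°.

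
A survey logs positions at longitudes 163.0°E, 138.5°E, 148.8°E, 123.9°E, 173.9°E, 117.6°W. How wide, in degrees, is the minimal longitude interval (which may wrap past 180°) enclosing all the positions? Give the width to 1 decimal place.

Sort the longitudes: -117.6°, +123.9°, +138.5°, +148.8°, +163.0°, +173.9°.
Eastward gaps between consecutive values (wrapping around): 241.5°, 14.6°, 10.3°, 14.2°, 10.9°, 68.5°.
Largest gap = 241.5° ⇒ minimal covering band is its complement: 360° − 241.5° = 118.5°.
Band runs from +123.9° eastward to -117.6°, crossing the antimeridian.

118.5°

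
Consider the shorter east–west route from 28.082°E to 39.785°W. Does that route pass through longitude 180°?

No

Signed shortest Δλ = ((-39.785 − 28.082 + 180) mod 360) − 180 = -67.867°.
Going west by 67.867° from +28.082° reaches -39.785° without touching 180°.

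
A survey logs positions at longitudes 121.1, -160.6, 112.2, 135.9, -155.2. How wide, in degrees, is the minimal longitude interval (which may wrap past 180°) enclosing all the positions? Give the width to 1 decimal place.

92.6°

Sort the longitudes: -160.6°, -155.2°, +112.2°, +121.1°, +135.9°.
Eastward gaps between consecutive values (wrapping around): 5.4°, 267.4°, 8.9°, 14.8°, 63.5°.
Largest gap = 267.4° ⇒ minimal covering band is its complement: 360° − 267.4° = 92.6°.
Band runs from +112.2° eastward to -155.2°, crossing the antimeridian.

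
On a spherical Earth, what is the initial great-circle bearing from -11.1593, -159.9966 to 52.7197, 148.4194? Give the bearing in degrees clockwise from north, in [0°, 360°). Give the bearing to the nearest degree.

331°

Δλ = 148.4194 − -159.9966 = 308.4160°; wrapped into (−180°, 180°]: -51.5840°.
θ = atan2( sin Δλ · cos φ₂ , cos φ₁ · sin φ₂ − sin φ₁ · cos φ₂ · cos Δλ )
  = atan2(-0.47459, 0.85348) = -29.077° → normalised to [0°, 360°): 330.923°.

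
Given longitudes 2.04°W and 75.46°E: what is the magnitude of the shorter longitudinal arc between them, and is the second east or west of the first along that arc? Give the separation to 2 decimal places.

77.50° east

Raw difference: 75.46 − -2.04 = 77.5°.
Normalise into (−180°, 180°]: 77.5° stays 77.5°.
Positive ⇒ the second point lies to the east; separation 77.50°.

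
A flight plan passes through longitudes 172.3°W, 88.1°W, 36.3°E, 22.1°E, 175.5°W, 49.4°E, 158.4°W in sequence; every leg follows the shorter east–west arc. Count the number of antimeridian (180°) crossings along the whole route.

Leg 1: -172.3° → -88.1°, shortest Δλ = 84.2° (east) — does not cross 180°.
Leg 2: -88.1° → +36.3°, shortest Δλ = 124.4° (east) — does not cross 180°.
Leg 3: +36.3° → +22.1°, shortest Δλ = -14.2° (west) — does not cross 180°.
Leg 4: +22.1° → -175.5°, shortest Δλ = 162.4° (east) — crosses 180°.
Leg 5: -175.5° → +49.4°, shortest Δλ = -135.1° (west) — crosses 180°.
Leg 6: +49.4° → -158.4°, shortest Δλ = 152.2° (east) — crosses 180°.
Total crossings: 3.

3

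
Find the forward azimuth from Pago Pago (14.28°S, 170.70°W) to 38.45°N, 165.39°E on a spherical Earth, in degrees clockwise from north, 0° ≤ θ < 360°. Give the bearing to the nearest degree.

338°

Δλ = 165.39 − -170.70 = 336.09°; wrapped into (−180°, 180°]: -23.91°.
θ = atan2( sin Δλ · cos φ₂ , cos φ₁ · sin φ₂ − sin φ₁ · cos φ₂ · cos Δλ )
  = atan2(-0.31741, 0.77921) = -22.163° → normalised to [0°, 360°): 337.837°.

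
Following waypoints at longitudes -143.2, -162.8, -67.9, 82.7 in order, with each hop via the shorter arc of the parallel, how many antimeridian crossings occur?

Leg 1: -143.2° → -162.8°, shortest Δλ = -19.6° (west) — does not cross 180°.
Leg 2: -162.8° → -67.9°, shortest Δλ = 94.9° (east) — does not cross 180°.
Leg 3: -67.9° → +82.7°, shortest Δλ = 150.6° (east) — does not cross 180°.
Total crossings: 0.

0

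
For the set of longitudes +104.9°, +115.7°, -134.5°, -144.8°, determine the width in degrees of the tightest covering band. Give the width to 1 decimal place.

Sort the longitudes: -144.8°, -134.5°, +104.9°, +115.7°.
Eastward gaps between consecutive values (wrapping around): 10.3°, 239.4°, 10.8°, 99.5°.
Largest gap = 239.4° ⇒ minimal covering band is its complement: 360° − 239.4° = 120.6°.
Band runs from +104.9° eastward to -134.5°, crossing the antimeridian.

120.6°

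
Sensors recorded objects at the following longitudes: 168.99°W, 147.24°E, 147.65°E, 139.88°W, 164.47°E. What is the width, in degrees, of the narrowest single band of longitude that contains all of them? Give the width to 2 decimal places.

Sort the longitudes: -168.99°, -139.88°, +147.24°, +147.65°, +164.47°.
Eastward gaps between consecutive values (wrapping around): 29.11°, 287.12°, 0.41°, 16.82°, 26.54°.
Largest gap = 287.12° ⇒ minimal covering band is its complement: 360° − 287.12° = 72.88°.
Band runs from +147.24° eastward to -139.88°, crossing the antimeridian.

72.88°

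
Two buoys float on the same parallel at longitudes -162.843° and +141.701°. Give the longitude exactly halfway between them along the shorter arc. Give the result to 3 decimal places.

Signed shortest Δλ from -162.843° to +141.701° is -55.456°.
Midpoint longitude = -162.843° + (-55.456°)/2 = -162.843° − 27.728° = -190.571°.
Normalise into (−180°, 180°]: +169.429°.
(The naïve average (-162.843 + +141.701)/2 = -10.571° is on the wrong side of the globe.)

+169.429°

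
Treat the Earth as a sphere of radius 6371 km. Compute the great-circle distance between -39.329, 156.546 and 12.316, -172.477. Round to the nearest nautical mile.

3552 nmi

Δλ = -172.477 − 156.546 = -329.023°; wrapped into (−180°, 180°]: 30.977°.
Δφ = 12.316 − -39.329 = 51.645°.
a = sin²(Δφ/2) + cos φ₁ · cos φ₂ · sin²(Δλ/2) = 0.243626.
c = 2·atan2(√a, √(1−a)) = 1.03241 rad → d = 6371·c ≈ 6577.52 km ≈ 3551.57 nmi.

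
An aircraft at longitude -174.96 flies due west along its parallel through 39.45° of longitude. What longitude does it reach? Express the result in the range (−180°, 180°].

Start at -174.96°; shift −39.45° → -214.41°.
-214.41° lies outside (−180°, 180°]; add 360° → +145.59°.

+145.59°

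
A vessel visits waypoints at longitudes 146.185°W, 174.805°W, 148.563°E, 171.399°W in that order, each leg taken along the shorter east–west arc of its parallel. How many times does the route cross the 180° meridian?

Leg 1: -146.185° → -174.805°, shortest Δλ = -28.62° (west) — does not cross 180°.
Leg 2: -174.805° → +148.563°, shortest Δλ = -36.632° (west) — crosses 180°.
Leg 3: +148.563° → -171.399°, shortest Δλ = 40.038° (east) — crosses 180°.
Total crossings: 2.

2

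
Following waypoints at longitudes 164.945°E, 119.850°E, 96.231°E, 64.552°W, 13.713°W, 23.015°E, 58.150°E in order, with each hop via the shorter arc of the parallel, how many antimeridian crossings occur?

Leg 1: +164.945° → +119.850°, shortest Δλ = -45.095° (west) — does not cross 180°.
Leg 2: +119.850° → +96.231°, shortest Δλ = -23.619° (west) — does not cross 180°.
Leg 3: +96.231° → -64.552°, shortest Δλ = -160.783° (west) — does not cross 180°.
Leg 4: -64.552° → -13.713°, shortest Δλ = 50.839° (east) — does not cross 180°.
Leg 5: -13.713° → +23.015°, shortest Δλ = 36.728° (east) — does not cross 180°.
Leg 6: +23.015° → +58.150°, shortest Δλ = 35.135° (east) — does not cross 180°.
Total crossings: 0.

0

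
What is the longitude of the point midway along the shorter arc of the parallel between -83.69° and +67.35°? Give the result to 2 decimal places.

-8.17°

Signed shortest Δλ from -83.69° to +67.35° is +151.04°.
Midpoint longitude = -83.69° + (+151.04°)/2 = -83.69° + 75.52° = -8.17°.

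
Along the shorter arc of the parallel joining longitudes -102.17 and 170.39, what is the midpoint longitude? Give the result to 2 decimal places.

Signed shortest Δλ from -102.17° to +170.39° is -87.44°.
Midpoint longitude = -102.17° + (-87.44°)/2 = -102.17° − 43.72° = -145.89°.
(The naïve average (-102.17 + +170.39)/2 = 34.11° is on the wrong side of the globe.)

-145.89°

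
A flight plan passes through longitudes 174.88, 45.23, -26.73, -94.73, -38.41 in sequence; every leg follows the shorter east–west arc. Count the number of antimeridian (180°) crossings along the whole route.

0

Leg 1: +174.88° → +45.23°, shortest Δλ = -129.65° (west) — does not cross 180°.
Leg 2: +45.23° → -26.73°, shortest Δλ = -71.96° (west) — does not cross 180°.
Leg 3: -26.73° → -94.73°, shortest Δλ = -68.0° (west) — does not cross 180°.
Leg 4: -94.73° → -38.41°, shortest Δλ = 56.32° (east) — does not cross 180°.
Total crossings: 0.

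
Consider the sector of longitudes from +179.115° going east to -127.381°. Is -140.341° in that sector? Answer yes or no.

Band width going east from +179.115° to -127.381°: ((-127.381 − 179.115) mod 360) = 53.504°.
Offset of -140.341° east of the west edge: ((-140.341 − 179.115) mod 360) = 40.544°.
40.544° ≤ 53.504° ⇒ inside.

Yes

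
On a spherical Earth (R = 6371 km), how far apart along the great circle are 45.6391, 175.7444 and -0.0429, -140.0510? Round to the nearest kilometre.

6667 km

Δλ = -140.0510 − 175.7444 = -315.7954°; wrapped into (−180°, 180°]: 44.2046°.
Δφ = -0.0429 − 45.6391 = -45.6820°.
a = sin²(Δφ/2) + cos φ₁ · cos φ₂ · sin²(Δλ/2) = 0.249664.
c = 2·atan2(√a, √(1−a)) = 1.04642 rad → d = 6371·c ≈ 6666.75 km.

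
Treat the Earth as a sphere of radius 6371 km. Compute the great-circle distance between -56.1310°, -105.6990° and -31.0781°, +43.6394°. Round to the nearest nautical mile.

Δλ = 43.6394 − -105.6990 = 149.3384°.
Δφ = -31.0781 − -56.1310 = 25.0529°.
a = sin²(Δφ/2) + cos φ₁ · cos φ₂ · sin²(Δλ/2) = 0.490981.
c = 2·atan2(√a, √(1−a)) = 1.55276 rad → d = 6371·c ≈ 9892.61 km ≈ 5341.58 nmi.

5342 nmi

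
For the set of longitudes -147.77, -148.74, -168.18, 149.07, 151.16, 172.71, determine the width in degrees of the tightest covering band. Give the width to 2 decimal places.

63.16°

Sort the longitudes: -168.18°, -148.74°, -147.77°, +149.07°, +151.16°, +172.71°.
Eastward gaps between consecutive values (wrapping around): 19.44°, 0.97°, 296.84°, 2.09°, 21.55°, 19.11°.
Largest gap = 296.84° ⇒ minimal covering band is its complement: 360° − 296.84° = 63.16°.
Band runs from +149.07° eastward to -147.77°, crossing the antimeridian.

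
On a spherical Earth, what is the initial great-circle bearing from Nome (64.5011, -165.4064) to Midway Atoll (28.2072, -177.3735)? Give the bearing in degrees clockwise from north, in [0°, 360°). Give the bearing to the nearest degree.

198°

Δλ = -177.3735 − -165.4064 = -11.9671°.
θ = atan2( sin Δλ · cos φ₂ , cos φ₁ · sin φ₂ − sin φ₁ · cos φ₂ · cos Δλ )
  = atan2(-0.18273, -0.57464) = -162.360° → normalised to [0°, 360°): 197.640°.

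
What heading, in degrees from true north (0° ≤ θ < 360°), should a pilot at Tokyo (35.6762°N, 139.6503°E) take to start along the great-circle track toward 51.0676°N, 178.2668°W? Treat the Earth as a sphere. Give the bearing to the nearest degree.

49°

Δλ = -178.2668 − 139.6503 = -317.9171°; wrapped into (−180°, 180°]: 42.0829°.
θ = atan2( sin Δλ · cos φ₂ , cos φ₁ · sin φ₂ − sin φ₁ · cos φ₂ · cos Δλ )
  = atan2(0.42116, 0.35990) = 49.485° → normalised to [0°, 360°): 49.485°.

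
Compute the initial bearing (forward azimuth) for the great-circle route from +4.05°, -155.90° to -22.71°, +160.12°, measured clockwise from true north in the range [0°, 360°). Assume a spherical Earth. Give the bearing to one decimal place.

Δλ = 160.12 − -155.90 = 316.02°; wrapped into (−180°, 180°]: -43.98°.
θ = atan2( sin Δλ · cos φ₂ , cos φ₁ · sin φ₂ − sin φ₁ · cos φ₂ · cos Δλ )
  = atan2(-0.64057, -0.43198) = -123.995° → normalised to [0°, 360°): 236.005°.

236.0°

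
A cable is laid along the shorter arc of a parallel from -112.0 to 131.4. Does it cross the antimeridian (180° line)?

Naïve |131.4 − -112.0| = 243.4° > 180°, so the shorter arc goes the other way round — across 180°.
Signed shortest Δλ = ((131.4 − -112.0 + 180) mod 360) − 180 = -116.6°.
Going west by 116.6° from -112.0° passes through 180° before reaching +131.4°.

Yes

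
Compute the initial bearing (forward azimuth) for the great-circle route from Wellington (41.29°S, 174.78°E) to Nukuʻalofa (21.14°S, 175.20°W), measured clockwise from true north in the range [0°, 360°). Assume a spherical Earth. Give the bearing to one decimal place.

Δλ = -175.20 − 174.78 = -349.98°; wrapped into (−180°, 180°]: 10.02°.
θ = atan2( sin Δλ · cos φ₂ , cos φ₁ · sin φ₂ − sin φ₁ · cos φ₂ · cos Δλ )
  = atan2(0.16228, 0.33509) = 25.841° → normalised to [0°, 360°): 25.841°.

25.8°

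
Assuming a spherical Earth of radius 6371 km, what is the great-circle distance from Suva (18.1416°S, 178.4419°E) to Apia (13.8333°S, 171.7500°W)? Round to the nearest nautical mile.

622 nmi

Δλ = -171.7500 − 178.4419 = -350.1919°; wrapped into (−180°, 180°]: 9.8081°.
Δφ = -13.8333 − -18.1416 = 4.3083°.
a = sin²(Δφ/2) + cos φ₁ · cos φ₂ · sin²(Δλ/2) = 0.008156.
c = 2·atan2(√a, √(1−a)) = 0.18087 rad → d = 6371·c ≈ 1152.32 km ≈ 622.21 nmi.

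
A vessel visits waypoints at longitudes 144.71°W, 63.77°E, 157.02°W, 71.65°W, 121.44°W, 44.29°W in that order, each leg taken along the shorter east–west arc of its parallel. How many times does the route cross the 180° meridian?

2

Leg 1: -144.71° → +63.77°, shortest Δλ = -151.52° (west) — crosses 180°.
Leg 2: +63.77° → -157.02°, shortest Δλ = 139.21° (east) — crosses 180°.
Leg 3: -157.02° → -71.65°, shortest Δλ = 85.37° (east) — does not cross 180°.
Leg 4: -71.65° → -121.44°, shortest Δλ = -49.79° (west) — does not cross 180°.
Leg 5: -121.44° → -44.29°, shortest Δλ = 77.15° (east) — does not cross 180°.
Total crossings: 2.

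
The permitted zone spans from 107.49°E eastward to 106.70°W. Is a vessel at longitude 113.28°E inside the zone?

Yes

Band width going east from +107.49° to -106.70°: ((-106.70 − 107.49) mod 360) = 145.81°.
Offset of +113.28° east of the west edge: ((113.28 − 107.49) mod 360) = 5.79°.
5.79° ≤ 145.81° ⇒ inside.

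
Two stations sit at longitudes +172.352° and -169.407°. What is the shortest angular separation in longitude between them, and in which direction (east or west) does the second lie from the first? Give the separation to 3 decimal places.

Raw difference: -169.407 − 172.352 = -341.759°.
Normalise into (−180°, 180°]: -341.759° + 360° = 18.241°.
Positive ⇒ the second point lies to the east; separation 18.241°.

18.241° east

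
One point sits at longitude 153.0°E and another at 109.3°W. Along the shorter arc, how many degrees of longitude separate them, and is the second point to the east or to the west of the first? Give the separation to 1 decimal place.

Raw difference: -109.3 − 153.0 = -262.3°.
Normalise into (−180°, 180°]: -262.3° + 360° = 97.7°.
Positive ⇒ the second point lies to the east; separation 97.7°.

97.7° east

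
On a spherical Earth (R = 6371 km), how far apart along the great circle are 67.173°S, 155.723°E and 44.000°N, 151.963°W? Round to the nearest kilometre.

13122 km

Δλ = -151.963 − 155.723 = -307.686°; wrapped into (−180°, 180°]: 52.314°.
Δφ = 44.000 − -67.173 = 111.173°.
a = sin²(Δφ/2) + cos φ₁ · cos φ₂ · sin²(Δλ/2) = 0.734825.
c = 2·atan2(√a, √(1−a)) = 2.05969 rad → d = 6371·c ≈ 13122.29 km.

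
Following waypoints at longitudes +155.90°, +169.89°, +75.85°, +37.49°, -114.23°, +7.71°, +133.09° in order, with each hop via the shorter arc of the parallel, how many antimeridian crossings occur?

0

Leg 1: +155.90° → +169.89°, shortest Δλ = 13.99° (east) — does not cross 180°.
Leg 2: +169.89° → +75.85°, shortest Δλ = -94.04° (west) — does not cross 180°.
Leg 3: +75.85° → +37.49°, shortest Δλ = -38.36° (west) — does not cross 180°.
Leg 4: +37.49° → -114.23°, shortest Δλ = -151.72° (west) — does not cross 180°.
Leg 5: -114.23° → +7.71°, shortest Δλ = 121.94° (east) — does not cross 180°.
Leg 6: +7.71° → +133.09°, shortest Δλ = 125.38° (east) — does not cross 180°.
Total crossings: 0.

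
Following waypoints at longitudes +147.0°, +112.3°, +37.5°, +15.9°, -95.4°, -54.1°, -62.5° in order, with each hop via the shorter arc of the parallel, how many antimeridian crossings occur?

Leg 1: +147.0° → +112.3°, shortest Δλ = -34.7° (west) — does not cross 180°.
Leg 2: +112.3° → +37.5°, shortest Δλ = -74.8° (west) — does not cross 180°.
Leg 3: +37.5° → +15.9°, shortest Δλ = -21.6° (west) — does not cross 180°.
Leg 4: +15.9° → -95.4°, shortest Δλ = -111.3° (west) — does not cross 180°.
Leg 5: -95.4° → -54.1°, shortest Δλ = 41.3° (east) — does not cross 180°.
Leg 6: -54.1° → -62.5°, shortest Δλ = -8.4° (west) — does not cross 180°.
Total crossings: 0.

0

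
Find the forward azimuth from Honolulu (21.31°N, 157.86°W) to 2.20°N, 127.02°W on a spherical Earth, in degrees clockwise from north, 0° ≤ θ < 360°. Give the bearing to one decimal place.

Δλ = -127.02 − -157.86 = 30.84°.
θ = atan2( sin Δλ · cos φ₂ , cos φ₁ · sin φ₂ − sin φ₁ · cos φ₂ · cos Δλ )
  = atan2(0.51226, -0.27603) = 118.318° → normalised to [0°, 360°): 118.318°.

118.3°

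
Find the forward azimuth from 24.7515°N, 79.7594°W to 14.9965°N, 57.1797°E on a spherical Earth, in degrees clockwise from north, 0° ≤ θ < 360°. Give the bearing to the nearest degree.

51°

Δλ = 57.1797 − -79.7594 = 136.9391°.
θ = atan2( sin Δλ · cos φ₂ , cos φ₁ · sin φ₂ − sin φ₁ · cos φ₂ · cos Δλ )
  = atan2(0.65952, 0.53047) = 51.189° → normalised to [0°, 360°): 51.189°.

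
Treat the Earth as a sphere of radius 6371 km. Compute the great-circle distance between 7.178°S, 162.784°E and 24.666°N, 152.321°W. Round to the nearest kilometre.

Δλ = -152.321 − 162.784 = -315.105°; wrapped into (−180°, 180°]: 44.895°.
Δφ = 24.666 − -7.178 = 31.844°.
a = sin²(Δφ/2) + cos φ₁ · cos φ₂ · sin²(Δλ/2) = 0.206714.
c = 2·atan2(√a, √(1−a)) = 0.94398 rad → d = 6371·c ≈ 6014.07 km.

6014 km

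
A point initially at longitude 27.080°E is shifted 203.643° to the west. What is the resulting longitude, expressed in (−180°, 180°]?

176.563°W

Start at +27.080°; shift −203.643° → -176.563°.
-176.563° already lies in (−180°, 180°].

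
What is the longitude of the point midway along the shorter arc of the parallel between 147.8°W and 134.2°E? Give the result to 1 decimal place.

Signed shortest Δλ from -147.8° to +134.2° is -78.0°.
Midpoint longitude = -147.8° + (-78.0°)/2 = -147.8° − 39.0° = -186.8°.
Normalise into (−180°, 180°]: +173.2°.
(The naïve average (-147.8 + +134.2)/2 = -6.8° is on the wrong side of the globe.)

173.2°E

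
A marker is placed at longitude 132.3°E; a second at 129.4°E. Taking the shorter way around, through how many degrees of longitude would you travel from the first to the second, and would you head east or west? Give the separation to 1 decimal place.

2.9° west

Raw difference: 129.4 − 132.3 = -2.9°.
Normalise into (−180°, 180°]: -2.9° stays -2.9°.
Negative ⇒ the second point lies to the west; separation 2.9°.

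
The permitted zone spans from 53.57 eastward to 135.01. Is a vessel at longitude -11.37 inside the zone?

Band width going east from +53.57° to +135.01°: ((135.01 − 53.57) mod 360) = 81.44°.
Offset of -11.37° east of the west edge: ((-11.37 − 53.57) mod 360) = 295.06°.
295.06° > 81.44° ⇒ outside.

No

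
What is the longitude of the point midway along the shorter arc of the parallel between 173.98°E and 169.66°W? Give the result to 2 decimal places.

177.84°W

Signed shortest Δλ from +173.98° to -169.66° is +16.36°.
Midpoint longitude = +173.98° + (+16.36°)/2 = +173.98° + 8.18° = +182.16°.
Normalise into (−180°, 180°]: -177.84°.
(The naïve average (+173.98 + -169.66)/2 = 2.16° is on the wrong side of the globe.)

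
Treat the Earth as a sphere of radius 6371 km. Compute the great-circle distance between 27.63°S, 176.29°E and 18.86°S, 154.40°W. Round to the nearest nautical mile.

1695 nmi

Δλ = -154.40 − 176.29 = -330.69°; wrapped into (−180°, 180°]: 29.31°.
Δφ = -18.86 − -27.63 = 8.77°.
a = sin²(Δφ/2) + cos φ₁ · cos φ₂ · sin²(Δλ/2) = 0.059510.
c = 2·atan2(√a, √(1−a)) = 0.49287 rad → d = 6371·c ≈ 3140.05 km ≈ 1695.49 nmi.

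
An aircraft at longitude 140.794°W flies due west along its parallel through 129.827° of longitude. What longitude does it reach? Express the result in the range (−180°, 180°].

Start at -140.794°; shift −129.827° → -270.621°.
-270.621° lies outside (−180°, 180°]; add 360° → +89.379°.

89.379°E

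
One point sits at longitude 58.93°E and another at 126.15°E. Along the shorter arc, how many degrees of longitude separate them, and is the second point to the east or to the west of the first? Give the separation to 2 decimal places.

67.22° east

Raw difference: 126.15 − 58.93 = 67.22°.
Normalise into (−180°, 180°]: 67.22° stays 67.22°.
Positive ⇒ the second point lies to the east; separation 67.22°.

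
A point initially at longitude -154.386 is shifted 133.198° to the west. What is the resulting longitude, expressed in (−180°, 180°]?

Start at -154.386°; shift −133.198° → -287.584°.
-287.584° lies outside (−180°, 180°]; add 360° → +72.416°.

+72.416°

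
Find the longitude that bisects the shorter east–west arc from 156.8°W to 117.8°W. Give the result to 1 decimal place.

Signed shortest Δλ from -156.8° to -117.8° is +39.0°.
Midpoint longitude = -156.8° + (+39.0°)/2 = -156.8° + 19.5° = -137.3°.

137.3°W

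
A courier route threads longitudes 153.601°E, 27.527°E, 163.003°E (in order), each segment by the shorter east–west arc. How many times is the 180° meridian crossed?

Leg 1: +153.601° → +27.527°, shortest Δλ = -126.074° (west) — does not cross 180°.
Leg 2: +27.527° → +163.003°, shortest Δλ = 135.476° (east) — does not cross 180°.
Total crossings: 0.

0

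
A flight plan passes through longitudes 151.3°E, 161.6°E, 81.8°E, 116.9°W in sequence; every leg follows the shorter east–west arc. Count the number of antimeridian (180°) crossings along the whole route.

1

Leg 1: +151.3° → +161.6°, shortest Δλ = 10.3° (east) — does not cross 180°.
Leg 2: +161.6° → +81.8°, shortest Δλ = -79.8° (west) — does not cross 180°.
Leg 3: +81.8° → -116.9°, shortest Δλ = 161.3° (east) — crosses 180°.
Total crossings: 1.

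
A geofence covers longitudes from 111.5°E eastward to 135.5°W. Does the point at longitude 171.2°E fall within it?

Band width going east from +111.5° to -135.5°: ((-135.5 − 111.5) mod 360) = 113.0°.
Offset of +171.2° east of the west edge: ((171.2 − 111.5) mod 360) = 59.7°.
59.7° ≤ 113.0° ⇒ inside.

Yes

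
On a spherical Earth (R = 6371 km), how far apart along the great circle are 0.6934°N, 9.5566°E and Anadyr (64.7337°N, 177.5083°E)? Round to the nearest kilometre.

Δλ = 177.5083 − 9.5566 = 167.9517°.
Δφ = 64.7337 − 0.6934 = 64.0403°.
a = sin²(Δφ/2) + cos φ₁ · cos φ₂ · sin²(Δλ/2) = 0.703225.
c = 2·atan2(√a, √(1−a)) = 1.98936 rad → d = 6371·c ≈ 12674.22 km.

12674 km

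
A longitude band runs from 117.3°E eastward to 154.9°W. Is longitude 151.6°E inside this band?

Yes

Band width going east from +117.3° to -154.9°: ((-154.9 − 117.3) mod 360) = 87.8°.
Offset of +151.6° east of the west edge: ((151.6 − 117.3) mod 360) = 34.3°.
34.3° ≤ 87.8° ⇒ inside.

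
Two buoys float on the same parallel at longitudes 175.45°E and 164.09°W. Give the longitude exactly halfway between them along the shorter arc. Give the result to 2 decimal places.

Signed shortest Δλ from +175.45° to -164.09° is +20.46°.
Midpoint longitude = +175.45° + (+20.46°)/2 = +175.45° + 10.23° = +185.68°.
Normalise into (−180°, 180°]: -174.32°.
(The naïve average (+175.45 + -164.09)/2 = 5.68° is on the wrong side of the globe.)

174.32°W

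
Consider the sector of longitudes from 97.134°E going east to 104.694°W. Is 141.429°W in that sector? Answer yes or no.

Band width going east from +97.134° to -104.694°: ((-104.694 − 97.134) mod 360) = 158.172°.
Offset of -141.429° east of the west edge: ((-141.429 − 97.134) mod 360) = 121.437°.
121.437° ≤ 158.172° ⇒ inside.

Yes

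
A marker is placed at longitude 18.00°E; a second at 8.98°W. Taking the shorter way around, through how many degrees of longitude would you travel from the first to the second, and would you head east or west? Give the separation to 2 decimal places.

26.98° west

Raw difference: -8.98 − 18.00 = -26.98°.
Normalise into (−180°, 180°]: -26.98° stays -26.98°.
Negative ⇒ the second point lies to the west; separation 26.98°.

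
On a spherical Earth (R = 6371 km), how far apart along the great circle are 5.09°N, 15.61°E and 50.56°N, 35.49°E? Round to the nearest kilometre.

Δλ = 35.49 − 15.61 = 19.88°.
Δφ = 50.56 − 5.09 = 45.47°.
a = sin²(Δφ/2) + cos φ₁ · cos φ₂ · sin²(Δλ/2) = 0.168213.
c = 2·atan2(√a, √(1−a)) = 0.84521 rad → d = 6371·c ≈ 5384.83 km.

5385 km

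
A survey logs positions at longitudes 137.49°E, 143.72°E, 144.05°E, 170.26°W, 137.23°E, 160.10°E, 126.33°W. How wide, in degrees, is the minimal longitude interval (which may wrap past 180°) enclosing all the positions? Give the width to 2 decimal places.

Sort the longitudes: -170.26°, -126.33°, +137.23°, +137.49°, +143.72°, +144.05°, +160.10°.
Eastward gaps between consecutive values (wrapping around): 43.93°, 263.56°, 0.26°, 6.23°, 0.33°, 16.05°, 29.64°.
Largest gap = 263.56° ⇒ minimal covering band is its complement: 360° − 263.56° = 96.44°.
Band runs from +137.23° eastward to -126.33°, crossing the antimeridian.

96.44°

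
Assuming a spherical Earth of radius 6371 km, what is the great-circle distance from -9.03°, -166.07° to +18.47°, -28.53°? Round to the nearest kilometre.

Δλ = -28.53 − -166.07 = 137.54°.
Δφ = 18.47 − -9.03 = 27.50°.
a = sin²(Δφ/2) + cos φ₁ · cos φ₂ · sin²(Δλ/2) = 0.870399.
c = 2·atan2(√a, √(1−a)) = 2.40505 rad → d = 6371·c ≈ 15322.60 km.

15323 km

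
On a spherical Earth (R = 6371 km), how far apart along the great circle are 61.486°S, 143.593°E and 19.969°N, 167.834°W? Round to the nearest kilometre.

Δλ = -167.834 − 143.593 = -311.427°; wrapped into (−180°, 180°]: 48.573°.
Δφ = 19.969 − -61.486 = 81.455°.
a = sin²(Δφ/2) + cos φ₁ · cos φ₂ · sin²(Δλ/2) = 0.501608.
c = 2·atan2(√a, √(1−a)) = 1.57401 rad → d = 6371·c ≈ 10028.03 km.

10028 km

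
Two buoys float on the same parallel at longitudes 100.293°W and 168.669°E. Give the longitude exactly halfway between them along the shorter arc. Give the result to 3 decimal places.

145.812°W

Signed shortest Δλ from -100.293° to +168.669° is -91.038°.
Midpoint longitude = -100.293° + (-91.038°)/2 = -100.293° − 45.519° = -145.812°.
(The naïve average (-100.293 + +168.669)/2 = 34.188° is on the wrong side of the globe.)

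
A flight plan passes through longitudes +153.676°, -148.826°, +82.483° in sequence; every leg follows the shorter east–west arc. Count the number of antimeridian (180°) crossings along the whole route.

2

Leg 1: +153.676° → -148.826°, shortest Δλ = 57.498° (east) — crosses 180°.
Leg 2: -148.826° → +82.483°, shortest Δλ = -128.691° (west) — crosses 180°.
Total crossings: 2.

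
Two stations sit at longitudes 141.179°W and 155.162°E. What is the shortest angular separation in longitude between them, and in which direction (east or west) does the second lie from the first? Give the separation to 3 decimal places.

63.659° west

Raw difference: 155.162 − -141.179 = 296.341°.
Normalise into (−180°, 180°]: 296.341° − 360° = -63.659°.
Negative ⇒ the second point lies to the west; separation 63.659°.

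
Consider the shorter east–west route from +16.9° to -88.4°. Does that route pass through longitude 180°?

No

Signed shortest Δλ = ((-88.4 − 16.9 + 180) mod 360) − 180 = -105.3°.
Going west by 105.3° from +16.9° reaches -88.4° without touching 180°.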